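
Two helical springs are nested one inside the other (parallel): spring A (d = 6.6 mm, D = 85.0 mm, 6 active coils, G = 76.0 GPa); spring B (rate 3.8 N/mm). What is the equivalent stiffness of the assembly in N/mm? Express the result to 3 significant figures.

8.69 N/mm

k_A = Gd⁴/(8D³N_a) = (76.0×10³)(6.6⁴)/(8·85.0³·6) = 4.8921 N/mm
Parallel: k_eq = 4.8921 + 3.8 = 8.6921 N/mm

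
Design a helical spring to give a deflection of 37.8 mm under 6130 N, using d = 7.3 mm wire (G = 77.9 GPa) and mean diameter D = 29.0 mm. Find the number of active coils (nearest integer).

7

Required rate k = F/δ = 6130/37.8 = 162.17 N/mm
N_a = Gd⁴/(8D³k) = (77.9×10³ × 7.3⁴)/(8 × 29.0³ × 162.17)
    = 2.21222e+08 / 3.16412e+07 = 6.992 → 7 coils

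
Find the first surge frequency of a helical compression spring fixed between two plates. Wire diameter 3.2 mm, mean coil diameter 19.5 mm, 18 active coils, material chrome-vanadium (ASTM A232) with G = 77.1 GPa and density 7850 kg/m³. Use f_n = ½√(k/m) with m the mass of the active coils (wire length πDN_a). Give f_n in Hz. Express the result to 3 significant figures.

165 Hz

k = Gd⁴/(8D³N_a) = (77.1×10³)(3.2⁴)/(8·19.5³·18) = 7.5716 N/mm = 7571.6 N/m
Wire length L = πDN_a = π·19.5·18 = 1102.7 mm
m = ρ·(πd²/4)·L = 7850 × 8.0425×10⁻⁶ m² × 1.1027 m = 0.069617 kg
f_n = ½√(k/m) = 0.5·√(7571.6/0.069617) = 0.5·√(1.0876e+05) = 164.89 Hz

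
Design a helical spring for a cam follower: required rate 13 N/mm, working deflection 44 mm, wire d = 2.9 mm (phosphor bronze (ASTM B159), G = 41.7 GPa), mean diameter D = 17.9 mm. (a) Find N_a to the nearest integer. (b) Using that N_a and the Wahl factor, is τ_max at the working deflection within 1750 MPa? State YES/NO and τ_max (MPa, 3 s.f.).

N_a = Gd⁴/(8D³k) = (41.7×10³)(2.9⁴)/(8·17.9³·13) = 4.945 → N_a = 5
Actual rate k = Gd⁴/(8D³·5) = 12.856 N/mm
Working load F = kδ = 12.856·44 = 565.67 N
C = 17.9/2.9 = 6.1724; K_W = (4C−1)/(4C−4)+0.615/C = 1.2446
τ_max = K_W·8FD/(πd³) = 1.2446·1057.2 = 1315.8 MPa
τ_max ≤ 1750 MPa → acceptable

(a) 5 coils; (b) YES, τ_max = 1320 MPa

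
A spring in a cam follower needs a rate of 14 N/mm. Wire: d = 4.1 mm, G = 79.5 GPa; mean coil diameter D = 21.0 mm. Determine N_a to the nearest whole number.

22

N_a = Gd⁴/(8D³k) = (79.5×10³ × 4.1⁴)/(8 × 21.0³ × 14)
    = 2.24648e+07 / 1.03723e+06 = 21.66 → 22 coils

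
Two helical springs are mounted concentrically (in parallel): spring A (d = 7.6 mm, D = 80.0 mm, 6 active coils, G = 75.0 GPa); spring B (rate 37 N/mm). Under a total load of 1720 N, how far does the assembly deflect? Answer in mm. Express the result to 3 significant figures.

k_A = Gd⁴/(8D³N_a) = (75.0×10³)(7.6⁴)/(8·80.0³·6) = 10.181 N/mm
Parallel: k_eq = 10.181 + 37 = 47.181 N/mm
δ = F/k_eq = 1720/47.181 = 36.455 mm

36.5 mm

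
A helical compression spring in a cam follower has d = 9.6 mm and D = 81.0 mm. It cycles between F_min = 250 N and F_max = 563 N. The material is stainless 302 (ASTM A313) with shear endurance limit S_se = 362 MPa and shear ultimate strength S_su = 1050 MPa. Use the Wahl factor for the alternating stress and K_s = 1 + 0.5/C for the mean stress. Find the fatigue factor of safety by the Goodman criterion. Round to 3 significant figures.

C = D/d = 81.0/9.6 = 8.4375; K_W = (4C−1)/(4C−4)+0.615/C = 1.1737; K_s = 1+0.5/C = 1.0593
F_a = (F_max−F_min)/2 = 156.5 N; F_m = (F_max+F_min)/2 = 406.5 N
τ_a = K_W·8F_aD/(πd³) = 1.1737 × 36.486 = 42.825 MPa
τ_m = K_s·8F_mD/(πd³) = 1.0593 × 94.77 = 100.39 MPa
Goodman: 1/n_f = τ_a/S_se + τ_m/S_su = 42.825/362 + 100.39/1050 = 0.11830 + 0.09561 = 0.21391
n_f = 1/0.21391 = 4.675

4.67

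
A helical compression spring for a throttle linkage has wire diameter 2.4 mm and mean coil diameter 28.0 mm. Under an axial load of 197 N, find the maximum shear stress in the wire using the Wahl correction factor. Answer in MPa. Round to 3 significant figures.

Spring index C = D/d = 28.0/2.4 = 11.6667
K_W = (4C−1)/(4C−4) + 0.615/C = 45.667/42.667 + 0.0527 = 1.1230
τ₀ = 8FD/(πd³) = 8·197·28.0/(π·2.4³) = 44128/43.429 = 1016.1 MPa
τ_max = K·τ₀ = 1.1230 × 1016.1 = 1141.1 MPa

1140 MPa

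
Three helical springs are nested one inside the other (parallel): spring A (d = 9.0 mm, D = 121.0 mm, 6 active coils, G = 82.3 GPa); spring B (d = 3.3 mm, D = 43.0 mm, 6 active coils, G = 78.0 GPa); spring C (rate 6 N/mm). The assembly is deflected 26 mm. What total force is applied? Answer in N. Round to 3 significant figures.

k_A = Gd⁴/(8D³N_a) = (82.3×10³)(9.0⁴)/(8·121.0³·6) = 6.35 N/mm
k_B = Gd⁴/(8D³N_a) = (78.0×10³)(3.3⁴)/(8·43.0³·6) = 2.4238 N/mm
Parallel: k_eq = 6.35 + 2.4238 + 6 = 14.774 N/mm
F = k_eq·δ = 14.774·26 = 384.12 N

384 N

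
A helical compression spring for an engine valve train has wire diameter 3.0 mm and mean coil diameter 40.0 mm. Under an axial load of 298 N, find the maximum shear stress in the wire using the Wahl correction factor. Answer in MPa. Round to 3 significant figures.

1240 MPa

Spring index C = D/d = 40.0/3.0 = 13.3333
K_W = (4C−1)/(4C−4) + 0.615/C = 52.333/49.333 + 0.0461 = 1.1069
τ₀ = 8FD/(πd³) = 8·298·40.0/(π·3.0³) = 95360/84.823 = 1124.2 MPa
τ_max = K·τ₀ = 1.1069 × 1124.2 = 1244.4 MPa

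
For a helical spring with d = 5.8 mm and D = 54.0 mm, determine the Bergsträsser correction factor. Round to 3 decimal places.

C = D/d = 54.0/5.8 = 9.3103
K_B = (4C+2)/(4C−3) = 39.241/34.241 = 1.1460

1.146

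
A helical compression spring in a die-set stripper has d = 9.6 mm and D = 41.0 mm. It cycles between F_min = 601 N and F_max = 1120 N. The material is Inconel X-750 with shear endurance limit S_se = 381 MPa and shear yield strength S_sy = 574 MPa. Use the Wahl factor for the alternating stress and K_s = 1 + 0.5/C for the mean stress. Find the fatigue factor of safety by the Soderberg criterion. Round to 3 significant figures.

C = D/d = 41.0/9.6 = 4.2708; K_W = (4C−1)/(4C−4)+0.615/C = 1.3733; K_s = 1+0.5/C = 1.1171
F_a = (F_max−F_min)/2 = 259.5 N; F_m = (F_max+F_min)/2 = 860.5 N
τ_a = K_W·8F_aD/(πd³) = 1.3733 × 30.623 = 42.055 MPa
τ_m = K_s·8F_mD/(πd³) = 1.1171 × 101.55 = 113.43 MPa
Soderberg: 1/n_f = τ_a/S_se + τ_m/S_sy = 42.055/381 + 113.43/574 = 0.11038 + 0.19762 = 0.308
n_f = 1/0.308 = 3.247

3.25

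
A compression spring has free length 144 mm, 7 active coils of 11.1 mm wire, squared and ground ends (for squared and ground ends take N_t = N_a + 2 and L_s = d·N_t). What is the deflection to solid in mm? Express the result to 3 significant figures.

44.1 mm

N_t = 9; L_s = 11.1·9 = 99.9 mm
δ_solid = L₀ − L_s = 144 − 99.9 = 44.1 mm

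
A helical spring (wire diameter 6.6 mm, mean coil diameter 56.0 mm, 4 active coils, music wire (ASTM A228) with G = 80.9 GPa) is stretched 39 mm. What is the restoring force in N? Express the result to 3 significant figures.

1070 N

k = Gd⁴/(8D³N_a) = (80.9×10³)(6.6⁴)/(8·56.0³·4) = 27.316 N/mm
F = k·δ = 27.316 × 39 = 1065.3 N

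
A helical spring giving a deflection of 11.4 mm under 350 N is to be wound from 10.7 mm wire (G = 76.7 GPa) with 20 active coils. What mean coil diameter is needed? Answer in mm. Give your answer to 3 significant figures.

58.9 mm

Required rate k = F/δ = 350/11.4 = 30.702 N/mm
D = (Gd⁴/(8N_a·k))^(1/3) = (76.7×10³·10.7⁴/(8·20·30.702))^(1/3)
  = (204667)^(1/3) = 58.9317 mm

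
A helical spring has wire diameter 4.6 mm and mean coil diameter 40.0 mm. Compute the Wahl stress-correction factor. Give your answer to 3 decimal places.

C = D/d = 40.0/4.6 = 8.6957
K_W = (4C−1)/(4C−4) + 0.615/C = 33.783/30.783 + 0.0707 = 1.1682

1.168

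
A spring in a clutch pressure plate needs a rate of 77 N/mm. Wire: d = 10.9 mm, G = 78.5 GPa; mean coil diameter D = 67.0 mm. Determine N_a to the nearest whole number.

6

N_a = Gd⁴/(8D³k) = (78.5×10³ × 10.9⁴)/(8 × 67.0³ × 77)
    = 1.10809e+09 / 1.8527e+08 = 5.981 → 6 coils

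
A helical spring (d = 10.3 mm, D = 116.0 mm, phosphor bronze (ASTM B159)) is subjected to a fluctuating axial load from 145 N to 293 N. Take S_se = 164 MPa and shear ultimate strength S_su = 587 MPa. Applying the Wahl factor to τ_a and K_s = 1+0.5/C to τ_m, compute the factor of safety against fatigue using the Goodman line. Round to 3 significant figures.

4.12

C = D/d = 116.0/10.3 = 11.2621; K_W = (4C−1)/(4C−4)+0.615/C = 1.1277; K_s = 1+0.5/C = 1.0444
F_a = (F_max−F_min)/2 = 74 N; F_m = (F_max+F_min)/2 = 219 N
τ_a = K_W·8F_aD/(πd³) = 1.1277 × 20.004 = 22.558 MPa
τ_m = K_s·8F_mD/(πd³) = 1.0444 × 59.201 = 61.83 MPa
Goodman: 1/n_f = τ_a/S_se + τ_m/S_su = 22.558/164 + 61.83/587 = 0.13755 + 0.10533 = 0.24288
n_f = 1/0.24288 = 4.117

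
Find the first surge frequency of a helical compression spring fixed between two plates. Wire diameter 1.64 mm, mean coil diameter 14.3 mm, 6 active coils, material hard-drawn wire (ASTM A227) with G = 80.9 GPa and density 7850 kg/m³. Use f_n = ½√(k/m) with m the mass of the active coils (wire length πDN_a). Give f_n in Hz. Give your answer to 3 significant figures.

483 Hz

k = Gd⁴/(8D³N_a) = (80.9×10³)(1.64⁴)/(8·14.3³·6) = 4.1694 N/mm = 4169.4 N/m
Wire length L = πDN_a = π·14.3·6 = 269.55 mm
m = ρ·(πd²/4)·L = 7850 × 2.1124×10⁻⁶ m² × 0.26955 m = 0.0044698 kg
f_n = ½√(k/m) = 0.5·√(4169.4/0.0044698) = 0.5·√(9.328e+05) = 482.91 Hz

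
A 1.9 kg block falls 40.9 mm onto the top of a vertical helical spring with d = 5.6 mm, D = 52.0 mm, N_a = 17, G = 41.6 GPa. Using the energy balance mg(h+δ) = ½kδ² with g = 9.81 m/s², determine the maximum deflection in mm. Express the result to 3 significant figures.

36.8 mm

k = Gd⁴/(8D³N_a) = (41.6×10³)(5.6⁴)/(8·52.0³·17) = 2.1394 N/mm
W = mg = 1.9 × 9.81 = 18.639 N
½kδ² − Wδ − Wh = 0 → δ = (W + √(W² + 2kWh))/k
δ = (18.639 + √(347.41 + 3261.91))/2.1394 = (18.639 + 60.078)/2.1394 = 36.793 mm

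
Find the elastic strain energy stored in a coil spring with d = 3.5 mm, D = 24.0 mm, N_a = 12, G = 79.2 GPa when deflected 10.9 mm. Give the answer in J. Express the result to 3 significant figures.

0.532 J

k = Gd⁴/(8D³N_a) = (79.2×10³)(3.5⁴)/(8·24.0³·12) = 8.9556 N/mm
U = ½kδ² = 0.5 × 8.9556 × 10.9² = 532 N·mm = 0.532 J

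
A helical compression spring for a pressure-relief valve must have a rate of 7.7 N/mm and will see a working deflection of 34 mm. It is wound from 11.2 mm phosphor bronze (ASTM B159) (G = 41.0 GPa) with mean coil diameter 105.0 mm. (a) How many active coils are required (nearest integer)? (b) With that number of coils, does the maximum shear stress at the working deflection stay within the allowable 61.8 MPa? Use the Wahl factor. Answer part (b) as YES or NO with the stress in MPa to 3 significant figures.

(a) 9 coils; (b) YES, τ_max = 57.9 MPa

N_a = Gd⁴/(8D³k) = (41.0×10³)(11.2⁴)/(8·105.0³·7.7) = 9.047 → N_a = 9
Actual rate k = Gd⁴/(8D³·9) = 7.7403 N/mm
Working load F = kδ = 7.7403·34 = 263.17 N
C = 105.0/11.2 = 9.3750; K_W = (4C−1)/(4C−4)+0.615/C = 1.1552
τ_max = K_W·8FD/(πd³) = 1.1552·50.085 = 57.856 MPa
τ_max ≤ 61.8 MPa → acceptable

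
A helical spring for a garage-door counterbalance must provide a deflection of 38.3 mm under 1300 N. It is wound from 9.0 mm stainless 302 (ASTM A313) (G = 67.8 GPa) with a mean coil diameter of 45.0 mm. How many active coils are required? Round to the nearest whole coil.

18

Required rate k = F/δ = 1300/38.3 = 33.943 N/mm
N_a = Gd⁴/(8D³k) = (67.8×10³ × 9.0⁴)/(8 × 45.0³ × 33.943)
    = 4.44836e+08 / 2.47441e+07 = 17.98 → 18 coils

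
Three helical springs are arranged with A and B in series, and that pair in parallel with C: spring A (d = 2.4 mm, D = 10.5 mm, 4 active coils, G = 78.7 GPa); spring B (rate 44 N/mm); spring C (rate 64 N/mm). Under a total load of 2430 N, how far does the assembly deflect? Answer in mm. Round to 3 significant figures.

26.7 mm

k_A = Gd⁴/(8D³N_a) = (78.7×10³)(2.4⁴)/(8·10.5³·4) = 70.486 N/mm
Springs A,B series: k_AB = 1/(1/70.486+1/44) = 27.09 N/mm; parallel with C: k_eq = 27.09+64 = 91.09 N/mm
δ = F/k_eq = 2430/91.09 = 26.677 mm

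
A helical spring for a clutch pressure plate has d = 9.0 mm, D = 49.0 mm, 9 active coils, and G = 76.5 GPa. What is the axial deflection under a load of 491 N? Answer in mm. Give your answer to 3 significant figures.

k = Gd⁴/(8D³N_a) = (76.5×10³)(9.0⁴)/(8·49.0³·9) = 59.253 N/mm
δ = F/k = 491 / 59.253 = 8.2865 mm

8.29 mm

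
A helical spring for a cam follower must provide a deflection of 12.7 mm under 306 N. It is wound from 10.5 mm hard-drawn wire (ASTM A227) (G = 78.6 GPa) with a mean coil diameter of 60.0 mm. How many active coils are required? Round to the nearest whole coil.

23

Required rate k = F/δ = 306/12.7 = 24.094 N/mm
N_a = Gd⁴/(8D³k) = (78.6×10³ × 10.5⁴)/(8 × 60.0³ × 24.094)
    = 9.55388e+08 / 4.16353e+07 = 22.95 → 23 coils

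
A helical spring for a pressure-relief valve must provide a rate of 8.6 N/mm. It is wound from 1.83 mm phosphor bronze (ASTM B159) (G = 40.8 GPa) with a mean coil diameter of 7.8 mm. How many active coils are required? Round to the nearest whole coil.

14

N_a = Gd⁴/(8D³k) = (40.8×10³ × 1.83⁴)/(8 × 7.8³ × 8.6)
    = 457577 / 32649.2 = 14.01 → 14 coils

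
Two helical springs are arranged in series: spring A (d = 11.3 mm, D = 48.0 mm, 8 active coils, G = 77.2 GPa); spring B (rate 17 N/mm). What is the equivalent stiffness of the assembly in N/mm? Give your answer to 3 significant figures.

15.5 N/mm

k_A = Gd⁴/(8D³N_a) = (77.2×10³)(11.3⁴)/(8·48.0³·8) = 177.84 N/mm
Series: 1/k_eq = 1/177.84 + 1/17 = 0.064447; k_eq = 15.517 N/mm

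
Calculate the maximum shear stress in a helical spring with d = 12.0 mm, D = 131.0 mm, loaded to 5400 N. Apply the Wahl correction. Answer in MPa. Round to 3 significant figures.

1180 MPa

Spring index C = D/d = 131.0/12.0 = 10.9167
K_W = (4C−1)/(4C−4) + 0.615/C = 42.667/39.667 + 0.0563 = 1.1320
τ₀ = 8FD/(πd³) = 8·5400·131.0/(π·12.0³) = 5.6592e+06/5428.7 = 1042.5 MPa
τ_max = K·τ₀ = 1.1320 × 1042.5 = 1180 MPa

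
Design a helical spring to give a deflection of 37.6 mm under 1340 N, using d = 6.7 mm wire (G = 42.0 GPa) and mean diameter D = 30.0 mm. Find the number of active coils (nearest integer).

11

Required rate k = F/δ = 1340/37.6 = 35.638 N/mm
N_a = Gd⁴/(8D³k) = (42.0×10³ × 6.7⁴)/(8 × 30.0³ × 35.638)
    = 8.46347e+07 / 7.69787e+06 = 10.99 → 11 coils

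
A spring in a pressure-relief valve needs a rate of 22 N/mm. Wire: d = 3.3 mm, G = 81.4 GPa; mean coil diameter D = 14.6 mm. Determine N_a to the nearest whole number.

N_a = Gd⁴/(8D³k) = (81.4×10³ × 3.3⁴)/(8 × 14.6³ × 22)
    = 9.6534e+06 / 547736 = 17.62 → 18 coils

18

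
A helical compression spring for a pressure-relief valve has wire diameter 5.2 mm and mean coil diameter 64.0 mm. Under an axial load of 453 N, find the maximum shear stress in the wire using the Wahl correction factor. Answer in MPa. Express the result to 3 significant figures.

586 MPa

Spring index C = D/d = 64.0/5.2 = 12.3077
K_W = (4C−1)/(4C−4) + 0.615/C = 48.231/45.231 + 0.0500 = 1.1163
τ₀ = 8FD/(πd³) = 8·453·64.0/(π·5.2³) = 231936/441.73 = 525.06 MPa
τ_max = K·τ₀ = 1.1163 × 525.06 = 586.12 MPa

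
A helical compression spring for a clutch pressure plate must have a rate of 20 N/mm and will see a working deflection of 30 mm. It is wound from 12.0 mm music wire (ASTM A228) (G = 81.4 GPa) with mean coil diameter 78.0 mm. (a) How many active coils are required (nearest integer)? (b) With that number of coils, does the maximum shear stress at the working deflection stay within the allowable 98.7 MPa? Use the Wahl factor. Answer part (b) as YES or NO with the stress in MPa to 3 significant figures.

(a) 22 coils; (b) YES, τ_max = 85.8 MPa

N_a = Gd⁴/(8D³k) = (81.4×10³)(12.0⁴)/(8·78.0³·20) = 22.23 → N_a = 22
Actual rate k = Gd⁴/(8D³·22) = 20.209 N/mm
Working load F = kδ = 20.209·30 = 606.28 N
C = 78.0/12.0 = 6.5000; K_W = (4C−1)/(4C−4)+0.615/C = 1.2310
τ_max = K_W·8FD/(πd³) = 1.2310·69.689 = 85.786 MPa
τ_max ≤ 98.7 MPa → acceptable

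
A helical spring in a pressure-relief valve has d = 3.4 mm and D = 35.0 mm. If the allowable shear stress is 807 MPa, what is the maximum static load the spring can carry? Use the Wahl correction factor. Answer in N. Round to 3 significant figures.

312 N

C = D/d = 35.0/3.4 = 10.2941
K_W = (4C−1)/(4C−4) + 0.615/C = 40.176/37.176 + 0.0597 = 1.1404
τ_max = K·8FD/(πd³) → F_max = τ_allow·πd³/(8DK)
F_max = 807·π·3.4³/(8·35.0·1.1404) = 99646/319.32 = 312.05 N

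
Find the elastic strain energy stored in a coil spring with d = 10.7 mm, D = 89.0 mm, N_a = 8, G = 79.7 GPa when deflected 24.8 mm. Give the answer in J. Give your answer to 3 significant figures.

7.12 J

k = Gd⁴/(8D³N_a) = (79.7×10³)(10.7⁴)/(8·89.0³·8) = 23.155 N/mm
U = ½kδ² = 0.5 × 23.155 × 24.8² = 7120.6 N·mm = 7.1206 J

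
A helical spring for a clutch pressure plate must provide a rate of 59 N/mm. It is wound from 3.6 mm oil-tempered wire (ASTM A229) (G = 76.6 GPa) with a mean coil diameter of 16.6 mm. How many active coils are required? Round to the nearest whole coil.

6

N_a = Gd⁴/(8D³k) = (76.6×10³ × 3.6⁴)/(8 × 16.6³ × 59)
    = 1.28659e+07 / 2.15907e+06 = 5.959 → 6 coils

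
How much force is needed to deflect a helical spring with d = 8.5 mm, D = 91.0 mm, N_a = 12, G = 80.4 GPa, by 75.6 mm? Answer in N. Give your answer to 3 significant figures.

k = Gd⁴/(8D³N_a) = (80.4×10³)(8.5⁴)/(8·91.0³·12) = 5.8014 N/mm
F = k·δ = 5.8014 × 75.6 = 438.59 N

439 N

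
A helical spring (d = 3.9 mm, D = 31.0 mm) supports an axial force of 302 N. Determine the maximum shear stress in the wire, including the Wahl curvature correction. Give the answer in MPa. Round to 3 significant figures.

Spring index C = D/d = 31.0/3.9 = 7.9487
K_W = (4C−1)/(4C−4) + 0.615/C = 30.795/27.795 + 0.0774 = 1.1853
τ₀ = 8FD/(πd³) = 8·302·31.0/(π·3.9³) = 74896/186.36 = 401.9 MPa
τ_max = K·τ₀ = 1.1853 × 401.9 = 476.37 MPa

476 MPa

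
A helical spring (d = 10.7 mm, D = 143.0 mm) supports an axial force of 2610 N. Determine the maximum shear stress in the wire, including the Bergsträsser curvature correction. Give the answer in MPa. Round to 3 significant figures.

Spring index C = D/d = 143.0/10.7 = 13.3645
K_B = (4C+2)/(4C−3) = 55.458/50.458 = 1.0991
τ₀ = 8FD/(πd³) = 8·2610·143.0/(π·10.7³) = 2.98584e+06/3848.6 = 775.83 MPa
τ_max = K·τ₀ = 1.0991 × 775.83 = 852.71 MPa

853 MPa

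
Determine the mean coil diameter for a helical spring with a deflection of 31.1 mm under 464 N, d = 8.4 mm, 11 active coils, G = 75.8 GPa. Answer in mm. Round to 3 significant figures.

Required rate k = F/δ = 464/31.1 = 14.92 N/mm
D = (Gd⁴/(8N_a·k))^(1/3) = (75.8×10³·8.4⁴/(8·11·14.92))^(1/3)
  = (287439)^(1/3) = 65.9957 mm

66.0 mm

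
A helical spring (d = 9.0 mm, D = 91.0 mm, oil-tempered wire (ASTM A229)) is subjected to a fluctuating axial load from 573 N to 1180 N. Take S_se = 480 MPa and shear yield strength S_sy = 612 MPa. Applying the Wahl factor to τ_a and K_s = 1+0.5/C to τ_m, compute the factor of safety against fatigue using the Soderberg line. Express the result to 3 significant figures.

1.41

C = D/d = 91.0/9.0 = 10.1111; K_W = (4C−1)/(4C−4)+0.615/C = 1.1431; K_s = 1+0.5/C = 1.0495
F_a = (F_max−F_min)/2 = 303.5 N; F_m = (F_max+F_min)/2 = 876.5 N
τ_a = K_W·8F_aD/(πd³) = 1.1431 × 96.475 = 110.28 MPa
τ_m = K_s·8F_mD/(πd³) = 1.0495 × 278.62 = 292.39 MPa
Soderberg: 1/n_f = τ_a/S_se + τ_m/S_sy = 110.28/480 + 292.39/612 = 0.22976 + 0.47777 = 0.70753
n_f = 1/0.70753 = 1.413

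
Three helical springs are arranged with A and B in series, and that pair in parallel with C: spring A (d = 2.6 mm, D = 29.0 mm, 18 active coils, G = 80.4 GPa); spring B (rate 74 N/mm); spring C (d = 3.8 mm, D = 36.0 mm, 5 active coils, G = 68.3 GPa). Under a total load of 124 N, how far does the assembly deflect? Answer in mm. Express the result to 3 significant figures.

14.3 mm

k_A = Gd⁴/(8D³N_a) = (80.4×10³)(2.6⁴)/(8·29.0³·18) = 1.0461 N/mm
k_C = Gd⁴/(8D³N_a) = (68.3×10³)(3.8⁴)/(8·36.0³·5) = 7.6311 N/mm
Springs A,B series: k_AB = 1/(1/1.0461+1/74) = 1.0316 N/mm; parallel with C: k_eq = 1.0316+7.6311 = 8.6627 N/mm
δ = F/k_eq = 124/8.6627 = 14.314 mm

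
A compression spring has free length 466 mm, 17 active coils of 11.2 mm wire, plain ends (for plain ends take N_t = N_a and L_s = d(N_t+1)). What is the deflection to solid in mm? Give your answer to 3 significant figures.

N_t = 17; L_s = 11.2·18 = 201.6 mm
δ_solid = L₀ − L_s = 466 − 201.6 = 264.4 mm

264 mm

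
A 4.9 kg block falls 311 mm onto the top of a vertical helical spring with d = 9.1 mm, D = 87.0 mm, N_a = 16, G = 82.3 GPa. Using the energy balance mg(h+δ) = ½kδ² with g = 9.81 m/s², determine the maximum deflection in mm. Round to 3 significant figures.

k = Gd⁴/(8D³N_a) = (82.3×10³)(9.1⁴)/(8·87.0³·16) = 6.6957 N/mm
W = mg = 4.9 × 9.81 = 48.069 N
½kδ² − Wδ − Wh = 0 → δ = (W + √(W² + 2kWh))/k
δ = (48.069 + √(2310.6 + 200195))/6.6957 = (48.069 + 450.01)/6.6957 = 74.387 mm

74.4 mm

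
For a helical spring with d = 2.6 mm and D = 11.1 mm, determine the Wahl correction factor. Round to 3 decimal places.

C = D/d = 11.1/2.6 = 4.2692
K_W = (4C−1)/(4C−4) + 0.615/C = 16.077/13.077 + 0.1441 = 1.3735

1.373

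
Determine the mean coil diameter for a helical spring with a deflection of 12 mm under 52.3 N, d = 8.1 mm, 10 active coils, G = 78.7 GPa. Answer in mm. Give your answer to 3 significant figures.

Required rate k = F/δ = 52.3/12 = 4.3583 N/mm
D = (Gd⁴/(8N_a·k))^(1/3) = (78.7×10³·8.1⁴/(8·10·4.3583))^(1/3)
  = (971638)^(1/3) = 99.0455 mm

99.0 mm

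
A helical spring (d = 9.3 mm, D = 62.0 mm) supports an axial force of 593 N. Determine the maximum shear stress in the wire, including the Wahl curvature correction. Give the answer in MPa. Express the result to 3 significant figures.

143 MPa

Spring index C = D/d = 62.0/9.3 = 6.6667
K_W = (4C−1)/(4C−4) + 0.615/C = 25.667/22.667 + 0.0923 = 1.2246
τ₀ = 8FD/(πd³) = 8·593·62.0/(π·9.3³) = 294128/2527 = 116.4 MPa
τ_max = K·τ₀ = 1.2246 × 116.4 = 142.54 MPa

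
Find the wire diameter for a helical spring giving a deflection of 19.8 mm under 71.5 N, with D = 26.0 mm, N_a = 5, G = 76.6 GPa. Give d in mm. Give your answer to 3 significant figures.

Required rate k = F/δ = 71.5/19.8 = 3.6111 N/mm
d = (8D³N_a·k / G)^(1/4) = (8·26.0³·5·3.6111 / (76.6×10³))^0.25
  = (33.143)^0.25 = 2.3994 mm

2.40 mm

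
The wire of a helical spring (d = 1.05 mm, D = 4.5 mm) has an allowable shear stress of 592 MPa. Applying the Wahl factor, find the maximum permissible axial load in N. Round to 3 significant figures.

C = D/d = 4.5/1.05 = 4.2857
K_W = (4C−1)/(4C−4) + 0.615/C = 16.143/13.143 + 0.1435 = 1.3718
τ_max = K·8FD/(πd³) → F_max = τ_allow·πd³/(8DK)
F_max = 592·π·1.05³/(8·4.5·1.3718) = 2153/49.383 = 43.597 N

43.6 N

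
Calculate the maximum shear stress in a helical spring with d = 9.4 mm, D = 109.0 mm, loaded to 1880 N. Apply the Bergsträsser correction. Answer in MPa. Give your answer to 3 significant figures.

701 MPa

Spring index C = D/d = 109.0/9.4 = 11.5957
K_B = (4C+2)/(4C−3) = 48.383/43.383 = 1.1153
τ₀ = 8FD/(πd³) = 8·1880·109.0/(π·9.4³) = 1.63936e+06/2609.4 = 628.26 MPa
τ_max = K·τ₀ = 1.1153 × 628.26 = 700.67 MPa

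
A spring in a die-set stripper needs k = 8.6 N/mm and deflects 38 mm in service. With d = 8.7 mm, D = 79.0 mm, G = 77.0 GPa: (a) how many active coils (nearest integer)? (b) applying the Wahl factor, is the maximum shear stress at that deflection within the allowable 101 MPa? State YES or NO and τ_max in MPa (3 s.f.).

N_a = Gd⁴/(8D³k) = (77.0×10³)(8.7⁴)/(8·79.0³·8.6) = 13 → N_a = 13
Actual rate k = Gd⁴/(8D³·13) = 8.6031 N/mm
Working load F = kδ = 8.6031·38 = 326.92 N
C = 79.0/8.7 = 9.0805; K_W = (4C−1)/(4C−4)+0.615/C = 1.1605
τ_max = K_W·8FD/(πd³) = 1.1605·99.873 = 115.91 MPa
τ_max > 101 MPa → exceeds allowable

(a) 13 coils; (b) NO, τ_max = 116 MPa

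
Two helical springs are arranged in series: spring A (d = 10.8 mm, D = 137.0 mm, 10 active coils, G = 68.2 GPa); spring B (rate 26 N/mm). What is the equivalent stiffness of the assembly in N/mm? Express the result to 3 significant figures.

3.84 N/mm

k_A = Gd⁴/(8D³N_a) = (68.2×10³)(10.8⁴)/(8·137.0³·10) = 4.5105 N/mm
Series: 1/k_eq = 1/4.5105 + 1/26 = 0.26016; k_eq = 3.8437 N/mm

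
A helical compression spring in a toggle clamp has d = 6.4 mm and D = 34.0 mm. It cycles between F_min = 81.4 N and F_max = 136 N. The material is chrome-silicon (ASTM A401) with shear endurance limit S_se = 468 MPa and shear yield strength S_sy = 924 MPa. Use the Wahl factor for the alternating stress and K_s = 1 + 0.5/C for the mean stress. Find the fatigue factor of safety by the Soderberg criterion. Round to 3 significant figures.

14.8

C = D/d = 34.0/6.4 = 5.3125; K_W = (4C−1)/(4C−4)+0.615/C = 1.2897; K_s = 1+0.5/C = 1.0941
F_a = (F_max−F_min)/2 = 27.3 N; F_m = (F_max+F_min)/2 = 108.7 N
τ_a = K_W·8F_aD/(πd³) = 1.2897 × 9.0166 = 11.628 MPa
τ_m = K_s·8F_mD/(πd³) = 1.0941 × 35.901 = 39.28 MPa
Soderberg: 1/n_f = τ_a/S_se + τ_m/S_sy = 11.628/468 + 39.28/924 = 0.02485 + 0.04251 = 0.067358
n_f = 1/0.067358 = 14.85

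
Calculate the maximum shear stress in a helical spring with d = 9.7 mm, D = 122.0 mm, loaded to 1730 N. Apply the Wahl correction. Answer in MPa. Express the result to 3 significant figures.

Spring index C = D/d = 122.0/9.7 = 12.5773
K_W = (4C−1)/(4C−4) + 0.615/C = 49.309/46.309 + 0.0489 = 1.1137
τ₀ = 8FD/(πd³) = 8·1730·122.0/(π·9.7³) = 1.68848e+06/2867.2 = 588.89 MPa
τ_max = K·τ₀ = 1.1137 × 588.89 = 655.83 MPa

656 MPa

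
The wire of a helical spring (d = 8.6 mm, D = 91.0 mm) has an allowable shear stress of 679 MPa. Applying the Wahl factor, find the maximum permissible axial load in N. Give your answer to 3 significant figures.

C = D/d = 91.0/8.6 = 10.5814
K_W = (4C−1)/(4C−4) + 0.615/C = 41.326/38.326 + 0.0581 = 1.1364
τ_max = K·8FD/(πd³) → F_max = τ_allow·πd³/(8DK)
F_max = 679·π·8.6³/(8·91.0·1.1364) = 1.3568e+06/827.3 = 1640 N

1640 N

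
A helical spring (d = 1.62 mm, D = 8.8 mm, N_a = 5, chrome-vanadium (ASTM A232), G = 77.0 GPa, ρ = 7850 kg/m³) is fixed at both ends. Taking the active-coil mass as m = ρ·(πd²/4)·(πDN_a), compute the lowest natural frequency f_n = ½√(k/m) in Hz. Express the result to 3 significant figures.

1470 Hz

k = Gd⁴/(8D³N_a) = (77.0×10³)(1.62⁴)/(8·8.8³·5) = 19.456 N/mm = 19456 N/m
Wire length L = πDN_a = π·8.8·5 = 138.23 mm
m = ρ·(πd²/4)·L = 7850 × 2.0612×10⁻⁶ m² × 0.13823 m = 0.0022366 kg
f_n = ½√(k/m) = 0.5·√(19456/0.0022366) = 0.5·√(8.6986e+06) = 1474.7 Hz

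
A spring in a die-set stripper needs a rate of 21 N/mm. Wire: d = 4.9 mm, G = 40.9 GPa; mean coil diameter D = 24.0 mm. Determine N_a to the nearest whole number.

10

N_a = Gd⁴/(8D³k) = (40.9×10³ × 4.9⁴)/(8 × 24.0³ × 21)
    = 2.3578e+07 / 2.32243e+06 = 10.15 → 10 coils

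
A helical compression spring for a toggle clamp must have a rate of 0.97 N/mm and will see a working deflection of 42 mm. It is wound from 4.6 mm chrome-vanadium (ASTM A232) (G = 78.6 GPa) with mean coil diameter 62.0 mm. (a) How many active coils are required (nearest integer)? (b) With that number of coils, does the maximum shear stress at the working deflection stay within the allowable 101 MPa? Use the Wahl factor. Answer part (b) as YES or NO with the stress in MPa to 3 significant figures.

(a) 19 coils; (b) YES, τ_max = 73.2 MPa

N_a = Gd⁴/(8D³k) = (78.6×10³)(4.6⁴)/(8·62.0³·0.97) = 19.03 → N_a = 19
Actual rate k = Gd⁴/(8D³·19) = 0.97148 N/mm
Working load F = kδ = 0.97148·42 = 40.802 N
C = 62.0/4.6 = 13.4783; K_W = (4C−1)/(4C−4)+0.615/C = 1.1057
τ_max = K_W·8FD/(πd³) = 1.1057·66.182 = 73.18 MPa
τ_max ≤ 101 MPa → acceptable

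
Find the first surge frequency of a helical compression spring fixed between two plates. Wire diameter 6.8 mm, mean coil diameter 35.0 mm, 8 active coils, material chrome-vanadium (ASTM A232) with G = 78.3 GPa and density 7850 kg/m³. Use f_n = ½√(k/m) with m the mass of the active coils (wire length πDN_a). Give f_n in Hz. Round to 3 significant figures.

k = Gd⁴/(8D³N_a) = (78.3×10³)(6.8⁴)/(8·35.0³·8) = 61.012 N/mm = 61012 N/m
Wire length L = πDN_a = π·35.0·8 = 879.65 mm
m = ρ·(πd²/4)·L = 7850 × 36.317×10⁻⁶ m² × 0.87965 m = 0.25078 kg
f_n = ½√(k/m) = 0.5·√(61012/0.25078) = 0.5·√(2.4329e+05) = 246.62 Hz

247 Hz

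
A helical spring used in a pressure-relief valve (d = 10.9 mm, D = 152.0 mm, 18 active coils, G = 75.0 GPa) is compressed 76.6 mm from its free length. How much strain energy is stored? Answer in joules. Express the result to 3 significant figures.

6.14 J

k = Gd⁴/(8D³N_a) = (75.0×10³)(10.9⁴)/(8·152.0³·18) = 2.0935 N/mm
U = ½kδ² = 0.5 × 2.0935 × 76.6² = 6141.9 N·mm = 6.1419 J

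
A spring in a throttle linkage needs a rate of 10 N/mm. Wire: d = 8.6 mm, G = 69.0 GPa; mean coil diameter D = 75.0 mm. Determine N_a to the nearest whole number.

11

N_a = Gd⁴/(8D³k) = (69.0×10³ × 8.6⁴)/(8 × 75.0³ × 10)
    = 3.77436e+08 / 3.375e+07 = 11.18 → 11 coils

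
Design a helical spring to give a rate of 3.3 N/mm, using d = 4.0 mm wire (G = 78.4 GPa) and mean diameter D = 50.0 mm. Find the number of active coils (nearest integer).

N_a = Gd⁴/(8D³k) = (78.4×10³ × 4.0⁴)/(8 × 50.0³ × 3.3)
    = 2.00704e+07 / 3.3e+06 = 6.082 → 6 coils

6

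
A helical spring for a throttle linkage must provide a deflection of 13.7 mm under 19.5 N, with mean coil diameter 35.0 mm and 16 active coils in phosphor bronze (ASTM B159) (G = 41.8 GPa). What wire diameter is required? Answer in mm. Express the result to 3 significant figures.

3.70 mm

Required rate k = F/δ = 19.5/13.7 = 1.4234 N/mm
d = (8D³N_a·k / G)^(1/4) = (8·35.0³·16·1.4234 / (41.8×10³))^0.25
  = (186.88)^0.25 = 3.6973 mm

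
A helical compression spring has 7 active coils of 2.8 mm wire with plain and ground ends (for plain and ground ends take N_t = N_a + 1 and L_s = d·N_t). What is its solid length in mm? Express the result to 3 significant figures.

plain and ground ends: N_t = N_a + 1 = 7 + 1 = 8
L_s = d·N_t = 2.8 × 8 = 22.4 mm

22.4 mm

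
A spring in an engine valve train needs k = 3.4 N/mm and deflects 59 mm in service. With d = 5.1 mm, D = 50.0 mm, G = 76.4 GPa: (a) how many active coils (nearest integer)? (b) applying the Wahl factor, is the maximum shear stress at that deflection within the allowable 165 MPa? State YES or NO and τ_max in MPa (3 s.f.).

(a) 15 coils; (b) NO, τ_max = 224 MPa

N_a = Gd⁴/(8D³k) = (76.4×10³)(5.1⁴)/(8·50.0³·3.4) = 15.2 → N_a = 15
Actual rate k = Gd⁴/(8D³·15) = 3.4457 N/mm
Working load F = kδ = 3.4457·59 = 203.3 N
C = 50.0/5.1 = 9.8039; K_W = (4C−1)/(4C−4)+0.615/C = 1.1479
τ_max = K_W·8FD/(πd³) = 1.1479·195.13 = 224 MPa
τ_max > 165 MPa → exceeds allowable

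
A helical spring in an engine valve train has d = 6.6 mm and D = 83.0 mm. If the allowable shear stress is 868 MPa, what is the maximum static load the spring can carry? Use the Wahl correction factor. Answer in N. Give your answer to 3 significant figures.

C = D/d = 83.0/6.6 = 12.5758
K_W = (4C−1)/(4C−4) + 0.615/C = 49.303/46.303 + 0.0489 = 1.1137
τ_max = K·8FD/(πd³) → F_max = τ_allow·πd³/(8DK)
F_max = 868·π·6.6³/(8·83.0·1.1137) = 7.8397e+05/739.49 = 1060.2 N

1060 N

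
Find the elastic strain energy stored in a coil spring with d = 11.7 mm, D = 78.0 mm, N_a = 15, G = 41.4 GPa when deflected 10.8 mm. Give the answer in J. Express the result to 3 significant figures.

0.795 J

k = Gd⁴/(8D³N_a) = (41.4×10³)(11.7⁴)/(8·78.0³·15) = 13.623 N/mm
U = ½kδ² = 0.5 × 13.623 × 10.8² = 794.5 N·mm = 0.7945 J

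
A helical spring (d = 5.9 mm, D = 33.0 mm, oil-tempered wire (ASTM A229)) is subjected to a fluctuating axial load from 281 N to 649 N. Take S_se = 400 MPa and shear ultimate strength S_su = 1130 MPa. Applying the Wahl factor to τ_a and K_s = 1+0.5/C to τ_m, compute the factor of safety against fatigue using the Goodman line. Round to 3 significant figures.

C = D/d = 33.0/5.9 = 5.5932; K_W = (4C−1)/(4C−4)+0.615/C = 1.2732; K_s = 1+0.5/C = 1.0894
F_a = (F_max−F_min)/2 = 184 N; F_m = (F_max+F_min)/2 = 465 N
τ_a = K_W·8F_aD/(πd³) = 1.2732 × 75.286 = 95.857 MPa
τ_m = K_s·8F_mD/(πd³) = 1.0894 × 190.26 = 207.27 MPa
Goodman: 1/n_f = τ_a/S_se + τ_m/S_su = 95.857/400 + 207.27/1130 = 0.23964 + 0.18342 = 0.42307
n_f = 1/0.42307 = 2.364

2.36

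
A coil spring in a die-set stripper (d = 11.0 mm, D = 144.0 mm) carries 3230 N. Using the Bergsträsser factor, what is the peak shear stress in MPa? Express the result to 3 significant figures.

Spring index C = D/d = 144.0/11.0 = 13.0909
K_B = (4C+2)/(4C−3) = 54.364/49.364 = 1.1013
τ₀ = 8FD/(πd³) = 8·3230·144.0/(π·11.0³) = 3.72096e+06/4181.5 = 889.87 MPa
τ_max = K·τ₀ = 1.1013 × 889.87 = 980.01 MPa

980 MPa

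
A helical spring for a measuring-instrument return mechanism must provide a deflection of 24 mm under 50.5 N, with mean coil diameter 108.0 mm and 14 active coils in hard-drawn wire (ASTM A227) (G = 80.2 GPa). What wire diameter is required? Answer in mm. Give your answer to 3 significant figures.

Required rate k = F/δ = 50.5/24 = 2.1042 N/mm
d = (8D³N_a·k / G)^(1/4) = (8·108.0³·14·2.1042 / (80.2×10³))^0.25
  = (3701.6)^0.25 = 7.8001 mm

7.80 mm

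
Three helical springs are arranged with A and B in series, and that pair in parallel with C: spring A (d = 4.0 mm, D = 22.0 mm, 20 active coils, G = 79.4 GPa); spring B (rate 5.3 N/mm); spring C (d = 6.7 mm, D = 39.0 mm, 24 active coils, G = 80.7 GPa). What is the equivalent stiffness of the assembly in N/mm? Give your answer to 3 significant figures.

17.9 N/mm

k_A = Gd⁴/(8D³N_a) = (79.4×10³)(4.0⁴)/(8·22.0³·20) = 11.931 N/mm
k_C = Gd⁴/(8D³N_a) = (80.7×10³)(6.7⁴)/(8·39.0³·24) = 14.278 N/mm
Springs A,B series: k_AB = 1/(1/11.931+1/5.3) = 3.6698 N/mm; parallel with C: k_eq = 3.6698+14.278 = 17.948 N/mm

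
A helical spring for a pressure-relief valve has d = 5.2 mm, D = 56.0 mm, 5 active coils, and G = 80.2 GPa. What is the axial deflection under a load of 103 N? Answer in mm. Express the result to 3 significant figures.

k = Gd⁴/(8D³N_a) = (80.2×10³)(5.2⁴)/(8·56.0³·5) = 8.3476 N/mm
δ = F/k = 103 / 8.3476 = 12.339 mm

12.3 mm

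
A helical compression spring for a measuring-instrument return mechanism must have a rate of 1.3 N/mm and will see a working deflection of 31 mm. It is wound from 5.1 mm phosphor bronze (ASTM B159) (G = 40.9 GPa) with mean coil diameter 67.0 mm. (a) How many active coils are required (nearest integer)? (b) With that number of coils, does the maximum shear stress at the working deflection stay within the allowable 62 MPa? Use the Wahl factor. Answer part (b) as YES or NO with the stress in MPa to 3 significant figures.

N_a = Gd⁴/(8D³k) = (40.9×10³)(5.1⁴)/(8·67.0³·1.3) = 8.846 → N_a = 9
Actual rate k = Gd⁴/(8D³·9) = 1.2778 N/mm
Working load F = kδ = 1.2778·31 = 39.61 N
C = 67.0/5.1 = 13.1373; K_W = (4C−1)/(4C−4)+0.615/C = 1.1086
τ_max = K_W·8FD/(πd³) = 1.1086·50.946 = 56.479 MPa
τ_max ≤ 62 MPa → acceptable

(a) 9 coils; (b) YES, τ_max = 56.5 MPa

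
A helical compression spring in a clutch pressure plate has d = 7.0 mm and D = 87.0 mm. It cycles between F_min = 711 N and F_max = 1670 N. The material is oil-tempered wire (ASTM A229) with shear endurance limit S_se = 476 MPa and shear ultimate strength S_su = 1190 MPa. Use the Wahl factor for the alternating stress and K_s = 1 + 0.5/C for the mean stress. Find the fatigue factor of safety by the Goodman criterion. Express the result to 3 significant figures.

C = D/d = 87.0/7.0 = 12.4286; K_W = (4C−1)/(4C−4)+0.615/C = 1.1151; K_s = 1+0.5/C = 1.0402
F_a = (F_max−F_min)/2 = 479.5 N; F_m = (F_max+F_min)/2 = 1190.5 N
τ_a = K_W·8F_aD/(πd³) = 1.1151 × 309.71 = 345.36 MPa
τ_m = K_s·8F_mD/(πd³) = 1.0402 × 768.94 = 799.88 MPa
Goodman: 1/n_f = τ_a/S_se + τ_m/S_su = 345.36/476 + 799.88/1190 = 0.72554 + 0.67217 = 1.3977
n_f = 1/1.3977 = 0.7155

0.715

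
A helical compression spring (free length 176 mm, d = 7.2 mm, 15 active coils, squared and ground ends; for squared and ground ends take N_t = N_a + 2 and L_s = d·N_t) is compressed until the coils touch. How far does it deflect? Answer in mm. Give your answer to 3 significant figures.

53.6 mm

N_t = 17; L_s = 7.2·17 = 122.4 mm
δ_solid = L₀ − L_s = 176 − 122.4 = 53.6 mm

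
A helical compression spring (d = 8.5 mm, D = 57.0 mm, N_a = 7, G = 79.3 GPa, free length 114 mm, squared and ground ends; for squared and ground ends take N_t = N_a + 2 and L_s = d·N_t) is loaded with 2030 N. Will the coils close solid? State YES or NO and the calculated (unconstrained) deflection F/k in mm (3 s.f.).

k = Gd⁴/(8D³N_a) = (79.3×10³)(8.5⁴)/(8·57.0³·7) = 39.915 N/mm
N_t = 9; L_s = 8.5·9 = 76.5 mm; δ_solid = L₀ − L_s = 114 − 76.5 = 37.5 mm
δ = F/k = 2030/39.915 = 50.858 mm
δ ≥ δ_solid → spring goes solid

YES, δ = 50.9 mm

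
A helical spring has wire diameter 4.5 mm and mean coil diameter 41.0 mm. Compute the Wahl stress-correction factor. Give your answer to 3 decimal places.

1.160

C = D/d = 41.0/4.5 = 9.1111
K_W = (4C−1)/(4C−4) + 0.615/C = 35.444/32.444 + 0.0675 = 1.1600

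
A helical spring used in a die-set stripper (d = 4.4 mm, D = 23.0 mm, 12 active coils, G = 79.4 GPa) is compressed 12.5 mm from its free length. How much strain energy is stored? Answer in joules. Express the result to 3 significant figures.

1.99 J

k = Gd⁴/(8D³N_a) = (79.4×10³)(4.4⁴)/(8·23.0³·12) = 25.479 N/mm
U = ½kδ² = 0.5 × 25.479 × 12.5² = 1990.5 N·mm = 1.9905 J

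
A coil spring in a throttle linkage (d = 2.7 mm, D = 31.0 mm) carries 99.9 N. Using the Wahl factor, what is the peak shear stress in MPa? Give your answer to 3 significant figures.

451 MPa

Spring index C = D/d = 31.0/2.7 = 11.4815
K_W = (4C−1)/(4C−4) + 0.615/C = 44.926/41.926 + 0.0536 = 1.1251
τ₀ = 8FD/(πd³) = 8·99.9·31.0/(π·2.7³) = 24775.2/61.836 = 400.66 MPa
τ_max = K·τ₀ = 1.1251 × 400.66 = 450.79 MPa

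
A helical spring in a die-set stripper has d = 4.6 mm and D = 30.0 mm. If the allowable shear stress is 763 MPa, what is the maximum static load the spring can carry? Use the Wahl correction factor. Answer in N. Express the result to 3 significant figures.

790 N

C = D/d = 30.0/4.6 = 6.5217
K_W = (4C−1)/(4C−4) + 0.615/C = 25.087/22.087 + 0.0943 = 1.2301
τ_max = K·8FD/(πd³) → F_max = τ_allow·πd³/(8DK)
F_max = 763·π·4.6³/(8·30.0·1.2301) = 2.3332e+05/295.23 = 790.29 N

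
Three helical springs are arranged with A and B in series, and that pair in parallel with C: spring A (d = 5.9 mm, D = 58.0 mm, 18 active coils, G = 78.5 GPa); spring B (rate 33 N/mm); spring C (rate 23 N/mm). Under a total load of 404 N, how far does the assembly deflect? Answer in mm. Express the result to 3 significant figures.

k_A = Gd⁴/(8D³N_a) = (78.5×10³)(5.9⁴)/(8·58.0³·18) = 3.3856 N/mm
Springs A,B series: k_AB = 1/(1/3.3856+1/33) = 3.0705 N/mm; parallel with C: k_eq = 3.0705+23 = 26.071 N/mm
δ = F/k_eq = 404/26.071 = 15.496 mm

15.5 mm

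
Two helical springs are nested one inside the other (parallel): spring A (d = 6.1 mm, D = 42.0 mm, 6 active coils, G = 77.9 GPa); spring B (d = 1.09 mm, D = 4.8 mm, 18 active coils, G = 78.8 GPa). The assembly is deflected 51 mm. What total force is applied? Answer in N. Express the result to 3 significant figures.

1900 N

k_A = Gd⁴/(8D³N_a) = (77.9×10³)(6.1⁴)/(8·42.0³·6) = 30.33 N/mm
k_B = Gd⁴/(8D³N_a) = (78.8×10³)(1.09⁴)/(8·4.8³·18) = 6.9847 N/mm
Parallel: k_eq = 30.33 + 6.9847 = 37.314 N/mm
F = k_eq·δ = 37.314·51 = 1903 N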